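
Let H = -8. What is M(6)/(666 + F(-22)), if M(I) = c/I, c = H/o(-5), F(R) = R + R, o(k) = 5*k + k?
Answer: 1/13995 ≈ 7.1454e-5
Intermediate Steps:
o(k) = 6*k
F(R) = 2*R
c = 4/15 (c = -8/(6*(-5)) = -8/(-30) = -8*(-1/30) = 4/15 ≈ 0.26667)
M(I) = 4/(15*I)
M(6)/(666 + F(-22)) = ((4/15)/6)/(666 + 2*(-22)) = ((4/15)*(1/6))/(666 - 44) = (2/45)/622 = (2/45)*(1/622) = 1/13995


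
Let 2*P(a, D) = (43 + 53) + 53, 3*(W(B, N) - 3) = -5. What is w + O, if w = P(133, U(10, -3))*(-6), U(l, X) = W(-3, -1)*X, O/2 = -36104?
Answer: -72655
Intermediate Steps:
O = -72208 (O = 2*(-36104) = -72208)
W(B, N) = 4/3 (W(B, N) = 3 + (⅓)*(-5) = 3 - 5/3 = 4/3)
U(l, X) = 4*X/3
P(a, D) = 149/2 (P(a, D) = ((43 + 53) + 53)/2 = (96 + 53)/2 = (½)*149 = 149/2)
w = -447 (w = (149/2)*(-6) = -447)
w + O = -447 - 72208 = -72655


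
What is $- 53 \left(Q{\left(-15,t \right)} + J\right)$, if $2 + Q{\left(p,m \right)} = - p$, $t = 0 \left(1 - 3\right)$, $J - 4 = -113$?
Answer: $5088$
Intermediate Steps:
$J = -109$ ($J = 4 - 113 = -109$)
$t = 0$ ($t = 0 \left(-2\right) = 0$)
$Q{\left(p,m \right)} = -2 - p$
$- 53 \left(Q{\left(-15,t \right)} + J\right) = - 53 \left(\left(-2 - -15\right) - 109\right) = - 53 \left(\left(-2 + 15\right) - 109\right) = - 53 \left(13 - 109\right) = \left(-53\right) \left(-96\right) = 5088$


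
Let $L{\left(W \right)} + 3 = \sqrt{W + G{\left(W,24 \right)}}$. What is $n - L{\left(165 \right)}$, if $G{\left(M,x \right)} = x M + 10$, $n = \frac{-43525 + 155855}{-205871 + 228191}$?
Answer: $\frac{17929}{2232} - \sqrt{4135} \approx -56.271$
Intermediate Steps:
$n = \frac{11233}{2232}$ ($n = \frac{112330}{22320} = 112330 \cdot \frac{1}{22320} = \frac{11233}{2232} \approx 5.0327$)
$G{\left(M,x \right)} = 10 + M x$ ($G{\left(M,x \right)} = M x + 10 = 10 + M x$)
$L{\left(W \right)} = -3 + \sqrt{10 + 25 W}$ ($L{\left(W \right)} = -3 + \sqrt{W + \left(10 + W 24\right)} = -3 + \sqrt{W + \left(10 + 24 W\right)} = -3 + \sqrt{10 + 25 W}$)
$n - L{\left(165 \right)} = \frac{11233}{2232} - \left(-3 + \sqrt{10 + 25 \cdot 165}\right) = \frac{11233}{2232} - \left(-3 + \sqrt{10 + 4125}\right) = \frac{11233}{2232} - \left(-3 + \sqrt{4135}\right) = \frac{11233}{2232} + \left(3 - \sqrt{4135}\right) = \frac{17929}{2232} - \sqrt{4135}$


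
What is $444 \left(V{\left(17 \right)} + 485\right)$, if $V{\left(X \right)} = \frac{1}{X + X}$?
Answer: $\frac{3661002}{17} \approx 2.1535 \cdot 10^{5}$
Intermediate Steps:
$V{\left(X \right)} = \frac{1}{2 X}$
$444 \left(V{\left(17 \right)} + 485\right) = 444 \left(\frac{1}{2 \cdot 17} + 485\right) = 444 \left(\frac{1}{2} \cdot \frac{1}{17} + 485\right) = 444 \left(\frac{1}{34} + 485\right) = 444 \cdot \frac{16491}{34} = \frac{3661002}{17}$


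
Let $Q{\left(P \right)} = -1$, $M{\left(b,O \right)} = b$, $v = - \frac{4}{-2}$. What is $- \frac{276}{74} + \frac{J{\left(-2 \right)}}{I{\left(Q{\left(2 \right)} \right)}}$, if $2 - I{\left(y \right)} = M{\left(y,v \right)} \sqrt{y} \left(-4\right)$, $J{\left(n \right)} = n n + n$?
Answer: $- \frac{653}{185} + \frac{2 i}{5} \approx -3.5297 + 0.4 i$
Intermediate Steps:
$v = 2$ ($v = \left(-4\right) \left(- \frac{1}{2}\right) = 2$)
$J{\left(n \right)} = n + n^{2}$ ($J{\left(n \right)} = n^{2} + n = n + n^{2}$)
$I{\left(y \right)} = 2 + 4 y^{\frac{3}{2}}$ ($I{\left(y \right)} = 2 - y \sqrt{y} \left(-4\right) = 2 - y^{\frac{3}{2}} \left(-4\right) = 2 - - 4 y^{\frac{3}{2}} = 2 + 4 y^{\frac{3}{2}}$)
$- \frac{276}{74} + \frac{J{\left(-2 \right)}}{I{\left(Q{\left(2 \right)} \right)}} = - \frac{276}{74} + \frac{\left(-2\right) \left(1 - 2\right)}{2 + 4 \left(-1\right)^{\frac{3}{2}}} = \left(-276\right) \frac{1}{74} + \frac{\left(-2\right) \left(-1\right)}{2 + 4 \left(- i\right)} = - \frac{138}{37} + \frac{2}{2 - 4 i} = - \frac{138}{37} + 2 \frac{2 + 4 i}{20} = - \frac{138}{37} + \frac{2 + 4 i}{10}$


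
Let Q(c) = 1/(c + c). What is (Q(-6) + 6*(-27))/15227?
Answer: -1945/182724 ≈ -0.010644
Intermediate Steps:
Q(c) = 1/(2*c)
(Q(-6) + 6*(-27))/15227 = ((½)/(-6) + 6*(-27))/15227 = ((½)*(-⅙) - 162)*(1/15227) = (-1/12 - 162)*(1/15227) = -1945/12*1/15227 = -1945/182724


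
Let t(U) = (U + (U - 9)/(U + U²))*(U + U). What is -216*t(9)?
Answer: -34992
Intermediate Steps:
t(U) = 2*U*(U + (-9 + U)/(U + U²)) (t(U) = (U + (-9 + U)/(U + U²))*(2*U) = 2*U*(U + (-9 + U)/(U + U²)))
-216*t(9) = -432*(-9 + 9 + 9² + 9³)/(1 + 9) = -432*(-9 + 9 + 81 + 729)/10 = -432*810/10 = -216*162 = -34992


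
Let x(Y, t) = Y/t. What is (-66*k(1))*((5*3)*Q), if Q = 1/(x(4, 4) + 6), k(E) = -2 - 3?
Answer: 4950/7 ≈ 707.14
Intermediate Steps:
k(E) = -5
Q = ⅐ (Q = 1/(4/4 + 6) = 1/(4*(¼) + 6) = 1/(1 + 6) = 1/7 = ⅐ ≈ 0.14286)
(-66*k(1))*((5*3)*Q) = (-66*(-5))*((5*3)*(⅐)) = 330*(15*(⅐)) = 330*(15/7) = 4950/7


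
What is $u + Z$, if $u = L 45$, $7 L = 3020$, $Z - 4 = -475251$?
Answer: $- \frac{3190829}{7} \approx -4.5583 \cdot 10^{5}$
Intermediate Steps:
$Z = -475247$ ($Z = 4 - 475251 = -475247$)
$L = \frac{3020}{7}$ ($L = \frac{1}{7} \cdot 3020 = \frac{3020}{7} \approx 431.43$)
$u = \frac{135900}{7}$ ($u = \frac{3020}{7} \cdot 45 = \frac{135900}{7} \approx 19414.0$)
$u + Z = \frac{135900}{7} - 475247 = - \frac{3190829}{7}$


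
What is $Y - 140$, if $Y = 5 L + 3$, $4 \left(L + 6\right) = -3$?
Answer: $- \frac{683}{4} \approx -170.75$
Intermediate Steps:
$L = - \frac{27}{4}$ ($L = -6 + \frac{1}{4} \left(-3\right) = -6 - \frac{3}{4} = - \frac{27}{4} \approx -6.75$)
$Y = - \frac{123}{4}$ ($Y = 5 \left(- \frac{27}{4}\right) + 3 = - \frac{135}{4} + 3 = - \frac{123}{4} \approx -30.75$)
$Y - 140 = - \frac{123}{4} - 140 = - \frac{683}{4}$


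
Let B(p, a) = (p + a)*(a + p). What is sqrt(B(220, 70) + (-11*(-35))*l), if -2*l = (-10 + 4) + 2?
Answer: 3*sqrt(9430) ≈ 291.32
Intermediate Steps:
l = 2 (l = -((-10 + 4) + 2)/2 = -(-6 + 2)/2 = -1/2*(-4) = 2)
B(p, a) = (a + p)**2 (B(p, a) = (a + p)*(a + p) = (a + p)**2)
sqrt(B(220, 70) + (-11*(-35))*l) = sqrt((70 + 220)**2 - 11*(-35)*2) = sqrt(290**2 + 385*2) = sqrt(84100 + 770) = sqrt(84870) = 3*sqrt(9430)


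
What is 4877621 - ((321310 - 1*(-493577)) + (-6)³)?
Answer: 4062950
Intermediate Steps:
4877621 - ((321310 - 1*(-493577)) + (-6)³) = 4877621 - ((321310 + 493577) - 216) = 4877621 - (814887 - 216) = 4877621 - 1*814671 = 4877621 - 814671 = 4062950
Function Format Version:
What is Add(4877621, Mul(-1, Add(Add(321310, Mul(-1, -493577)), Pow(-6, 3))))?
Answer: 4062950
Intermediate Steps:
Add(4877621, Mul(-1, Add(Add(321310, Mul(-1, -493577)), Pow(-6, 3)))) = Add(4877621, Mul(-1, Add(Add(321310, 493577), -216))) = Add(4877621, Mul(-1, Add(814887, -216))) = Add(4877621, Mul(-1, 814671)) = Add(4877621, -814671) = 4062950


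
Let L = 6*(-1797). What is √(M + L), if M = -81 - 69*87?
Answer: 3*I*√1874 ≈ 129.87*I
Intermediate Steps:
L = -10782
M = -6084 (M = -81 - 6003 = -6084)
√(M + L) = √(-6084 - 10782) = √(-16866) = 3*I*√1874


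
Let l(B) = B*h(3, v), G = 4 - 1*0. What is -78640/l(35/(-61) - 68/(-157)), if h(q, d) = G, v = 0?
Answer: 188283820/1347 ≈ 1.3978e+5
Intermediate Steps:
G = 4 (G = 4 + 0 = 4)
h(q, d) = 4
l(B) = 4*B (l(B) = B*4 = 4*B)
-78640/l(35/(-61) - 68/(-157)) = -78640*1/(4*(35/(-61) - 68/(-157))) = -78640*1/(4*(35*(-1/61) - 68*(-1/157))) = -78640*1/(4*(-35/61 + 68/157)) = -78640/(4*(-1347/9577)) = -78640/(-5388/9577) = -78640*(-9577/5388) = 188283820/1347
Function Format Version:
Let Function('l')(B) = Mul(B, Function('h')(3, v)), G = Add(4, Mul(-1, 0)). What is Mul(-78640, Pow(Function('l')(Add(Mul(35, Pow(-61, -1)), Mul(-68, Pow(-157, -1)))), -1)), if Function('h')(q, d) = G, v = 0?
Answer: Rational(188283820, 1347) ≈ 1.3978e+5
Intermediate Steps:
G = 4 (G = Add(4, 0) = 4)
Function('h')(q, d) = 4
Function('l')(B) = Mul(4, B) (Function('l')(B) = Mul(B, 4) = Mul(4, B))
Mul(-78640, Pow(Function('l')(Add(Mul(35, Pow(-61, -1)), Mul(-68, Pow(-157, -1)))), -1)) = Mul(-78640, Pow(Mul(4, Add(Mul(35, Pow(-61, -1)), Mul(-68, Pow(-157, -1)))), -1)) = Mul(-78640, Pow(Mul(4, Add(Mul(35, Rational(-1, 61)), Mul(-68, Rational(-1, 157)))), -1)) = Mul(-78640, Pow(Mul(4, Add(Rational(-35, 61), Rational(68, 157))), -1)) = Mul(-78640, Pow(Mul(4, Rational(-1347, 9577)), -1)) = Mul(-78640, Pow(Rational(-5388, 9577), -1)) = Mul(-78640, Rational(-9577, 5388)) = Rational(188283820, 1347)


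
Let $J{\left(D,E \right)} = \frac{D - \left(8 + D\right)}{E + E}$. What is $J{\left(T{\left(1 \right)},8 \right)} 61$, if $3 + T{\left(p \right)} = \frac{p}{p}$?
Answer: $- \frac{61}{2} \approx -30.5$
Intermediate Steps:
$T{\left(p \right)} = -2$ ($T{\left(p \right)} = -3 + \frac{p}{p} = -3 + 1 = -2$)
$J{\left(D,E \right)} = - \frac{4}{E}$ ($J{\left(D,E \right)} = - \frac{8}{2 E} = - 8 \frac{1}{2 E} = - \frac{4}{E}$)
$J{\left(T{\left(1 \right)},8 \right)} 61 = - \frac{4}{8} \cdot 61 = \left(-4\right) \frac{1}{8} \cdot 61 = \left(- \frac{1}{2}\right) 61 = - \frac{61}{2}$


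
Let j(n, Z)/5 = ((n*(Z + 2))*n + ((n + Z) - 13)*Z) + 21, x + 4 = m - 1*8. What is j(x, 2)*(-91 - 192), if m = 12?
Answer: 1415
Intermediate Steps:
x = 0 (x = -4 + (12 - 1*8) = -4 + (12 - 8) = -4 + 4 = 0)
j(n, Z) = 105 + 5*Z*(-13 + Z + n) + 5*n²*(2 + Z) (j(n, Z) = 5*(((n*(Z + 2))*n + ((n + Z) - 13)*Z) + 21) = 5*(((n*(2 + Z))*n + ((Z + n) - 13)*Z) + 21) = 5*((n²*(2 + Z) + (-13 + Z + n)*Z) + 21) = 5*((n²*(2 + Z) + Z*(-13 + Z + n)) + 21) = 5*((Z*(-13 + Z + n) + n²*(2 + Z)) + 21) = 5*(21 + Z*(-13 + Z + n) + n²*(2 + Z)) = 105 + 5*Z*(-13 + Z + n) + 5*n²*(2 + Z))
j(x, 2)*(-91 - 192) = (105 - 65*2 + 5*2² + 10*0² + 5*2*0 + 5*2*0²)*(-91 - 192) = (105 - 130 + 5*4 + 10*0 + 0 + 5*2*0)*(-283) = (105 - 130 + 20 + 0 + 0 + 0)*(-283) = -5*(-283) = 1415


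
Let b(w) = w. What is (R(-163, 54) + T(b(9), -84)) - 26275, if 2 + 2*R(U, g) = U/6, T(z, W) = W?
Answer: -316483/12 ≈ -26374.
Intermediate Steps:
R(U, g) = -1 + U/12 (R(U, g) = -1 + (U/6)/2 = -1 + U/12)
(R(-163, 54) + T(b(9), -84)) - 26275 = ((-1 + (1/12)*(-163)) - 84) - 26275 = ((-1 - 163/12) - 84) - 26275 = (-175/12 - 84) - 26275 = -1183/12 - 26275 = -316483/12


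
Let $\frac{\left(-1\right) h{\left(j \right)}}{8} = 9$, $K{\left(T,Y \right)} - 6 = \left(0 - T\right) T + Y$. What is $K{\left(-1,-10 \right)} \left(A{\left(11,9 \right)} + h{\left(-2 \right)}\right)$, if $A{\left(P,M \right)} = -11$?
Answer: $415$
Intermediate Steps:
$K{\left(T,Y \right)} = 6 + Y - T^{2}$ ($K{\left(T,Y \right)} = 6 + \left(\left(0 - T\right) T + Y\right) = 6 + \left(- T T + Y\right) = 6 - \left(T^{2} - Y\right) = 6 + Y - T^{2}$)
$h{\left(j \right)} = -72$ ($h{\left(j \right)} = \left(-8\right) 9 = -72$)
$K{\left(-1,-10 \right)} \left(A{\left(11,9 \right)} + h{\left(-2 \right)}\right) = \left(6 - 10 - \left(-1\right)^{2}\right) \left(-11 - 72\right) = \left(6 - 10 - 1\right) \left(-83\right) = \left(-5\right) \left(-83\right) = 415$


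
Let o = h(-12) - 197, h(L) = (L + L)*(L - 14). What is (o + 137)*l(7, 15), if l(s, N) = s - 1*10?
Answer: -1692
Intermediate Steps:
h(L) = 2*L*(-14 + L) (h(L) = (2*L)*(-14 + L) = 2*L*(-14 + L))
o = 427 (o = 2*(-12)*(-14 - 12) - 197 = 2*(-12)*(-26) - 197 = 624 - 197 = 427)
l(s, N) = -10 + s (l(s, N) = s - 10 = -10 + s)
(o + 137)*l(7, 15) = (427 + 137)*(-10 + 7) = 564*(-3) = -1692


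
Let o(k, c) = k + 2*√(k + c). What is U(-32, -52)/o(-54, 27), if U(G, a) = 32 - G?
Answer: -8/7 - 8*I*√3/63 ≈ -1.1429 - 0.21994*I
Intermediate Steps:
o(k, c) = k + 2*√(c + k)
U(-32, -52)/o(-54, 27) = (32 - 1*(-32))/(-54 + 2*√(27 - 54)) = (32 + 32)/(-54 + 2*√(-27)) = 64/(-54 + 2*(3*I*√3)) = 64/(-54 + 6*I*√3)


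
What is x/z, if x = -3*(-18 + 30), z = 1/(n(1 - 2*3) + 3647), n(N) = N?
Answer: -131112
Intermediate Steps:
z = 1/3642 (z = 1/((1 - 2*3) + 3647) = 1/((1 - 6) + 3647) = 1/(-5 + 3647) = 1/3642 ≈ 0.00027457)
x = -36 (x = -3*12 = -36)
x/z = -36/1/3642 = -36*3642 = -131112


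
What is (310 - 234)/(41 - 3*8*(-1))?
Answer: 76/65 ≈ 1.1692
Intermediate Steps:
(310 - 234)/(41 - 3*8*(-1)) = 76/(41 - 24*(-1)) = 76/(41 + 24) = 76/65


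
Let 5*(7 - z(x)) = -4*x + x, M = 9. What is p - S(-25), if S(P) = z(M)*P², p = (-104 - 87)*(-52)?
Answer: 2182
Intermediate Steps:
z(x) = 7 + 3*x/5 (z(x) = 7 - (-4*x + x)/5 = 7 - (-3)*x/5 = 7 + 3*x/5)
p = 9932 (p = -191*(-52) = 9932)
S(P) = 62*P²/5 (S(P) = (7 + (⅗)*9)*P² = (7 + 27/5)*P² = 62*P²/5)
p - S(-25) = 9932 - 62*(-25)²/5 = 9932 - 62*625/5 = 9932 - 1*7750 = 9932 - 7750 = 2182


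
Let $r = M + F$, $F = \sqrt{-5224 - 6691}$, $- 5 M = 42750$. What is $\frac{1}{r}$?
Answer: $- \frac{1710}{14622883} - \frac{i \sqrt{11915}}{73114415} \approx -0.00011694 - 1.4929 \cdot 10^{-6} i$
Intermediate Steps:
$M = -8550$ ($M = \left(- \frac{1}{5}\right) 42750 = -8550$)
$F = i \sqrt{11915}$ ($F = \sqrt{-11915} = i \sqrt{11915} \approx 109.16 i$)
$r = -8550 + i \sqrt{11915} \approx -8550.0 + 109.16 i$
$\frac{1}{r} = \frac{1}{-8550 + i \sqrt{11915}}$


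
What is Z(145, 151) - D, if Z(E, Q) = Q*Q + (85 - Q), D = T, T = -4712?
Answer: 27447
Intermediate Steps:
D = -4712
Z(E, Q) = 85 + Q² - Q (Z(E, Q) = Q² + (85 - Q) = 85 + Q² - Q)
Z(145, 151) - D = (85 + 151² - 1*151) - 1*(-4712) = (85 + 22801 - 151) + 4712 = 22735 + 4712 = 27447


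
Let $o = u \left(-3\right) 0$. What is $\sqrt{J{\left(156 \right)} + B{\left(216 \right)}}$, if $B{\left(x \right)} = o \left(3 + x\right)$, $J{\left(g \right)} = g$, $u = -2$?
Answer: $2 \sqrt{39} \approx 12.49$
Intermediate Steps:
$o = 0$ ($o = \left(-2\right) \left(-3\right) 0 = 6 \cdot 0 = 0$)
$B{\left(x \right)} = 0$ ($B{\left(x \right)} = 0 \left(3 + x\right) = 0$)
$\sqrt{J{\left(156 \right)} + B{\left(216 \right)}} = \sqrt{156 + 0} = \sqrt{156} = 2 \sqrt{39}$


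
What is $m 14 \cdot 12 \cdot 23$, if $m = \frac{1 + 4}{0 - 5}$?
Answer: $-3864$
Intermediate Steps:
$m = -1$ ($m = \frac{5}{-5} = 5 \left(- \frac{1}{5}\right) = -1$)
$m 14 \cdot 12 \cdot 23 = - 14 \cdot 12 \cdot 23 = - 168 \cdot 23 = \left(-1\right) 3864 = -3864$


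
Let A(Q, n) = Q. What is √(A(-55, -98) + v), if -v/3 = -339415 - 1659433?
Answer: √5996489 ≈ 2448.8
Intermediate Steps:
v = 5996544 (v = -3*(-339415 - 1659433) = -3*(-1998848) = 5996544)
√(A(-55, -98) + v) = √(-55 + 5996544) = √5996489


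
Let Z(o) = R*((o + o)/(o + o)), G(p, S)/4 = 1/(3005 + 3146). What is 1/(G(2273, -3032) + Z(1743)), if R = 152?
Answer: 6151/934956 ≈ 0.0065789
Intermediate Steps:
G(p, S) = 4/6151 (G(p, S) = 4/(3005 + 3146) = 4/6151)
Z(o) = 152 (Z(o) = 152*((o + o)/(o + o)) = 152*((2*o)/((2*o))) = 152*((2*o)*(1/(2*o))) = 152*1 = 152)
1/(G(2273, -3032) + Z(1743)) = 1/(4/6151 + 152) = 1/(934956/6151) = 6151/934956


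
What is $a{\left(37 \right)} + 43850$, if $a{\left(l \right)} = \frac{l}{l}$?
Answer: $43851$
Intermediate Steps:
$a{\left(l \right)} = 1$
$a{\left(37 \right)} + 43850 = 1 + 43850 = 43851$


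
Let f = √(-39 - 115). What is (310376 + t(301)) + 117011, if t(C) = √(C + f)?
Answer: 427387 + √(301 + I*√154) ≈ 4.274e+5 + 0.35756*I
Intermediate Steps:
f = I*√154 (f = √(-154) = I*√154 ≈ 12.41*I)
t(C) = √(C + I*√154)
(310376 + t(301)) + 117011 = (310376 + √(301 + I*√154)) + 117011 = 427387 + √(301 + I*√154)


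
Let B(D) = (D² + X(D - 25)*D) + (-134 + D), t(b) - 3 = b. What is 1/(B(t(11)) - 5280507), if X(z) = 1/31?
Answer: -31/163693347 ≈ -1.8938e-7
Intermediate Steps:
t(b) = 3 + b
X(z) = 1/31
B(D) = -134 + D² + 32*D/31 (B(D) = (D² + D/31) + (-134 + D) = -134 + D² + 32*D/31)
1/(B(t(11)) - 5280507) = 1/((-134 + (3 + 11)² + 32*(3 + 11)/31) - 5280507) = 1/((-134 + 14² + (32/31)*14) - 5280507) = 1/((-134 + 196 + 448/31) - 5280507) = 1/(2370/31 - 5280507) = 1/(-163693347/31) = -31/163693347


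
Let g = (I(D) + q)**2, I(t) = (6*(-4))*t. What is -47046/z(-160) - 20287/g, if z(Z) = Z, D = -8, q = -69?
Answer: 354256507/1210320 ≈ 292.70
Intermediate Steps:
I(t) = -24*t
g = 15129 (g = (-24*(-8) - 69)**2 = (192 - 69)**2 = 123**2 = 15129)
-47046/z(-160) - 20287/g = -47046/(-160) - 20287/15129 = -47046*(-1/160) - 20287*1/15129 = 23523/80 - 20287/15129 = 354256507/1210320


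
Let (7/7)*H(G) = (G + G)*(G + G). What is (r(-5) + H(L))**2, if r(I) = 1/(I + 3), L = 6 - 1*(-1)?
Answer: 152881/4 ≈ 38220.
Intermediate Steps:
L = 7 (L = 6 + 1 = 7)
H(G) = 4*G**2 (H(G) = (G + G)*(G + G) = (2*G)*(2*G) = 4*G**2)
r(I) = 1/(3 + I)
(r(-5) + H(L))**2 = (1/(3 - 5) + 4*7**2)**2 = (1/(-2) + 4*49)**2 = (-1/2 + 196)**2 = (391/2)**2 = 152881/4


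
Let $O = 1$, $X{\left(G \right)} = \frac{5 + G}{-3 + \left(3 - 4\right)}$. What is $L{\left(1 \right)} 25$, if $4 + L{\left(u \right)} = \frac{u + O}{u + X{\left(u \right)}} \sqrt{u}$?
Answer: $-200$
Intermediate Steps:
$X{\left(G \right)} = - \frac{5}{4} - \frac{G}{4}$ ($X{\left(G \right)} = \frac{5 + G}{-3 - 1} = \frac{5 + G}{-4} = \left(5 + G\right) \left(- \frac{1}{4}\right) = - \frac{5}{4} - \frac{G}{4}$)
$L{\left(u \right)} = -4 + \frac{\sqrt{u} \left(1 + u\right)}{- \frac{5}{4} + \frac{3 u}{4}}$ ($L{\left(u \right)} = -4 + \frac{u + 1}{u - \left(\frac{5}{4} + \frac{u}{4}\right)} \sqrt{u} = -4 + \frac{1 + u}{- \frac{5}{4} + \frac{3 u}{4}} \sqrt{u} = -4 + \frac{\sqrt{u} \left(1 + u\right)}{- \frac{5}{4} + \frac{3 u}{4}}$)
$L{\left(1 \right)} 25 = \frac{4 \left(5 + \sqrt{1} + 1^{\frac{3}{2}} - 3\right)}{-5 + 3 \cdot 1} \cdot 25 = \frac{4 \left(5 + 1 + 1 - 3\right)}{-5 + 3} \cdot 25 = 4 \frac{1}{-2} \cdot 4 \cdot 25 = 4 \left(- \frac{1}{2}\right) 4 \cdot 25 = \left(-8\right) 25 = -200$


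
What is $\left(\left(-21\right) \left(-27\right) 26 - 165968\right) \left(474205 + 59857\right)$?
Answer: $-80764060012$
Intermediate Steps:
$\left(\left(-21\right) \left(-27\right) 26 - 165968\right) \left(474205 + 59857\right) = \left(567 \cdot 26 - 165968\right) 534062 = \left(14742 - 165968\right) 534062 = \left(-151226\right) 534062 = -80764060012$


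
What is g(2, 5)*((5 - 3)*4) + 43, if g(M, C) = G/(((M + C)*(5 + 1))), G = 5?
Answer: 923/21 ≈ 43.952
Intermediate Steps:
g(M, C) = 5/(6*C + 6*M) (g(M, C) = 5/(((M + C)*(5 + 1))) = 5/(((C + M)*6)) = 5/(6*C + 6*M))
g(2, 5)*((5 - 3)*4) + 43 = (5/(6*(5 + 2)))*((5 - 3)*4) + 43 = ((⅚)/7)*(2*4) + 43 = ((⅚)*(⅐))*8 + 43 = (5/42)*8 + 43 = 20/21 + 43 = 923/21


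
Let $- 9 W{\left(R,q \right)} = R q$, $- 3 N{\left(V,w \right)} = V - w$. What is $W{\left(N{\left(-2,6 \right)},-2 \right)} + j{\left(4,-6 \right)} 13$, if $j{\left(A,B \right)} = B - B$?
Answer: $\frac{16}{27} \approx 0.59259$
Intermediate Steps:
$N{\left(V,w \right)} = - \frac{V}{3} + \frac{w}{3}$ ($N{\left(V,w \right)} = - \frac{V - w}{3} = - \frac{V}{3} + \frac{w}{3}$)
$j{\left(A,B \right)} = 0$
$W{\left(R,q \right)} = - \frac{R q}{9}$
$W{\left(N{\left(-2,6 \right)},-2 \right)} + j{\left(4,-6 \right)} 13 = \left(- \frac{1}{9}\right) \left(\left(- \frac{1}{3}\right) \left(-2\right) + \frac{1}{3} \cdot 6\right) \left(-2\right) + 0 \cdot 13 = \left(- \frac{1}{9}\right) \left(\frac{2}{3} + 2\right) \left(-2\right) + 0 = \left(- \frac{1}{9}\right) \frac{8}{3} \left(-2\right) + 0 = \frac{16}{27} + 0 = \frac{16}{27}$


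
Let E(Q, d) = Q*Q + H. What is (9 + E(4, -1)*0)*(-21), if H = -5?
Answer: -189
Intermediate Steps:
E(Q, d) = -5 + Q² (E(Q, d) = Q*Q - 5 = Q² - 5 = -5 + Q²)
(9 + E(4, -1)*0)*(-21) = (9 + (-5 + 4²)*0)*(-21) = (9 + (-5 + 16)*0)*(-21) = (9 + 11*0)*(-21) = (9 + 0)*(-21) = 9*(-21) = -189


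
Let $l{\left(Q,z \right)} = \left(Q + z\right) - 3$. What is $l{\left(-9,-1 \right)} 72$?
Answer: $-936$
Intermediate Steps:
$l{\left(Q,z \right)} = -3 + Q + z$
$l{\left(-9,-1 \right)} 72 = \left(-3 - 9 - 1\right) 72 = \left(-13\right) 72 = -936$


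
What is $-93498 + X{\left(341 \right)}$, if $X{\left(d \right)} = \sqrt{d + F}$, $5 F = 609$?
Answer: $-93498 + \frac{\sqrt{11570}}{5} \approx -93477.0$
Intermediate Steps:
$F = \frac{609}{5}$ ($F = \frac{1}{5} \cdot 609 = \frac{609}{5} \approx 121.8$)
$X{\left(d \right)} = \sqrt{\frac{609}{5} + d}$ ($X{\left(d \right)} = \sqrt{d + \frac{609}{5}} = \sqrt{\frac{609}{5} + d}$)
$-93498 + X{\left(341 \right)} = -93498 + \frac{\sqrt{3045 + 25 \cdot 341}}{5} = -93498 + \frac{\sqrt{3045 + 8525}}{5} = -93498 + \frac{\sqrt{11570}}{5}$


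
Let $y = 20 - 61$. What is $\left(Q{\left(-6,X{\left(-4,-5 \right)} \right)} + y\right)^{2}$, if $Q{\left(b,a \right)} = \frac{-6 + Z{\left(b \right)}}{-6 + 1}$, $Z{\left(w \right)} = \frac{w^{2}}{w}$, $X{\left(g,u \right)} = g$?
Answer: $\frac{37249}{25} \approx 1490.0$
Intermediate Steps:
$Z{\left(w \right)} = w$
$y = -41$ ($y = 20 - 61 = -41$)
$Q{\left(b,a \right)} = \frac{6}{5} - \frac{b}{5}$ ($Q{\left(b,a \right)} = \frac{-6 + b}{-6 + 1} = \frac{-6 + b}{-5} = \left(-6 + b\right) \left(- \frac{1}{5}\right) = \frac{6}{5} - \frac{b}{5}$)
$\left(Q{\left(-6,X{\left(-4,-5 \right)} \right)} + y\right)^{2} = \left(\left(\frac{6}{5} - - \frac{6}{5}\right) - 41\right)^{2} = \left(\left(\frac{6}{5} + \frac{6}{5}\right) - 41\right)^{2} = \left(\frac{12}{5} - 41\right)^{2} = \left(- \frac{193}{5}\right)^{2} = \frac{37249}{25}$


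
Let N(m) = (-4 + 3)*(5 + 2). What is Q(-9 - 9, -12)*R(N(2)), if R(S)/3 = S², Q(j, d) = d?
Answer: -1764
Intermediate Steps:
N(m) = -7 (N(m) = -1*7 = -7)
R(S) = 3*S²
Q(-9 - 9, -12)*R(N(2)) = -36*(-7)² = -36*49 = -12*147 = -1764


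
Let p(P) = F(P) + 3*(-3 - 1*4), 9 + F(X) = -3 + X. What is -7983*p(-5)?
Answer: 303354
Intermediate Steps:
F(X) = -12 + X (F(X) = -9 + (-3 + X) = -12 + X)
p(P) = -33 + P (p(P) = (-12 + P) + 3*(-3 - 1*4) = (-12 + P) + 3*(-3 - 4) = (-12 + P) + 3*(-7) = (-12 + P) - 21 = -33 + P)
-7983*p(-5) = -7983*(-33 - 5) = -7983*(-38) = 303354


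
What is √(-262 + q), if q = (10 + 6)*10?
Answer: I*√102 ≈ 10.1*I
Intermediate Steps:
q = 160 (q = 16*10 = 160)
√(-262 + q) = √(-262 + 160) = √(-102) = I*√102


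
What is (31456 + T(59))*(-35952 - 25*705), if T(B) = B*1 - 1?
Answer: -1688425578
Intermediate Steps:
T(B) = -1 + B (T(B) = B - 1 = -1 + B)
(31456 + T(59))*(-35952 - 25*705) = (31456 + (-1 + 59))*(-35952 - 25*705) = (31456 + 58)*(-35952 - 17625) = 31514*(-53577) = -1688425578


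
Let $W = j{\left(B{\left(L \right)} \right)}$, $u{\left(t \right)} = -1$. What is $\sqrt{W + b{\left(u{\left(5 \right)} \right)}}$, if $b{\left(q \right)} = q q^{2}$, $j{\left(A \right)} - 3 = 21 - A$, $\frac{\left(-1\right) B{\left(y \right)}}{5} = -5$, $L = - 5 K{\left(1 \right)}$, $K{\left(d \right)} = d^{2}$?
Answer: $i \sqrt{2} \approx 1.4142 i$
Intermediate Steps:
$L = -5$ ($L = - 5 \cdot 1^{2} = \left(-5\right) 1 = -5$)
$B{\left(y \right)} = 25$ ($B{\left(y \right)} = \left(-5\right) \left(-5\right) = 25$)
$j{\left(A \right)} = 24 - A$ ($j{\left(A \right)} = 3 - \left(-21 + A\right) = 24 - A$)
$W = -1$ ($W = 24 - 25 = -1$)
$b{\left(q \right)} = q^{3}$
$\sqrt{W + b{\left(u{\left(5 \right)} \right)}} = \sqrt{-1 + \left(-1\right)^{3}} = \sqrt{-1 - 1} = \sqrt{-2} = i \sqrt{2}$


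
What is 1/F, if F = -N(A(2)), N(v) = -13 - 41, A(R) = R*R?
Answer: 1/54 ≈ 0.018519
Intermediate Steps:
A(R) = R**2
N(v) = -54
F = 54 (F = -1*(-54) = 54)
1/F = 1/54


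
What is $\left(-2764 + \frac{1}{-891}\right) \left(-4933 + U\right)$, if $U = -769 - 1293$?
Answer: $\frac{17226761375}{891} \approx 1.9334 \cdot 10^{7}$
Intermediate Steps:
$U = -2062$
$\left(-2764 + \frac{1}{-891}\right) \left(-4933 + U\right) = \left(-2764 + \frac{1}{-891}\right) \left(-4933 - 2062\right) = \left(-2764 - \frac{1}{891}\right) \left(-6995\right) = \left(- \frac{2462725}{891}\right) \left(-6995\right) = \frac{17226761375}{891}$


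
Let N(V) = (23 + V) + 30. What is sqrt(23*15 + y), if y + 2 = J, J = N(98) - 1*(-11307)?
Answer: sqrt(11801) ≈ 108.63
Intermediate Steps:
N(V) = 53 + V
J = 11458 (J = (53 + 98) - 1*(-11307) = 151 + 11307 = 11458)
y = 11456 (y = -2 + 11458 = 11456)
sqrt(23*15 + y) = sqrt(23*15 + 11456) = sqrt(345 + 11456) = sqrt(11801)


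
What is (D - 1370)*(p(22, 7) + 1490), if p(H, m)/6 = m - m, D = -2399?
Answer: -5615810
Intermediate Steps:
p(H, m) = 0 (p(H, m) = 6*(m - m) = 6*0 = 0)
(D - 1370)*(p(22, 7) + 1490) = (-2399 - 1370)*(0 + 1490) = -3769*1490 = -5615810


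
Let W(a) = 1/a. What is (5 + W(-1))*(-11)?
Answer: -44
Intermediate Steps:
(5 + W(-1))*(-11) = (5 + 1/(-1))*(-11) = (5 - 1)*(-11) = 4*(-11) = -44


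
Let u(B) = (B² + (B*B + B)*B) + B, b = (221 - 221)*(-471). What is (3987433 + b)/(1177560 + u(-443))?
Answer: -3987433/85368692 ≈ -0.046708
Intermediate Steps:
b = 0 (b = 0*(-471) = 0)
u(B) = B + B² + B*(B + B²) (u(B) = (B² + (B² + B)*B) + B = (B² + (B + B²)*B) + B = (B² + B*(B + B²)) + B = B + B² + B*(B + B²))
(3987433 + b)/(1177560 + u(-443)) = (3987433 + 0)/(1177560 - 443*(1 + (-443)² + 2*(-443))) = 3987433/(1177560 - 443*(1 + 196249 - 886)) = 3987433/(1177560 - 443*195364) = 3987433/(1177560 - 86546252) = 3987433/(-85368692) = 3987433*(-1/85368692) = -3987433/85368692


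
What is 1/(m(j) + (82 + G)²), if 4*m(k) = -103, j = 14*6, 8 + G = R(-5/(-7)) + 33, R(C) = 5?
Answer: 4/50073 ≈ 7.9883e-5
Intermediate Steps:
G = 30 (G = -8 + (5 + 33) = -8 + 38 = 30)
j = 84
m(k) = -103/4 (m(k) = (¼)*(-103) = -103/4)
1/(m(j) + (82 + G)²) = 1/(-103/4 + (82 + 30)²) = 1/(-103/4 + 112²) = 1/(-103/4 + 12544) = 1/(50073/4) = 4/50073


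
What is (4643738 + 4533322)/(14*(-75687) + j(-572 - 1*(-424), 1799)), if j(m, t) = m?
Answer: -4588530/529883 ≈ -8.6595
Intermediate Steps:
(4643738 + 4533322)/(14*(-75687) + j(-572 - 1*(-424), 1799)) = (4643738 + 4533322)/(14*(-75687) + (-572 - 1*(-424))) = 9177060/(-1059618 + (-572 + 424)) = 9177060/(-1059618 - 148) = 9177060/(-1059766) = 9177060*(-1/1059766) = -4588530/529883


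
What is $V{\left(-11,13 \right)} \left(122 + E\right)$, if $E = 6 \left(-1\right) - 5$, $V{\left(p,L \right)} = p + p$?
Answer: $-2442$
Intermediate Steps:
$V{\left(p,L \right)} = 2 p$
$E = -11$ ($E = -6 - 5 = -11$)
$V{\left(-11,13 \right)} \left(122 + E\right) = 2 \left(-11\right) \left(122 - 11\right) = \left(-22\right) 111 = -2442$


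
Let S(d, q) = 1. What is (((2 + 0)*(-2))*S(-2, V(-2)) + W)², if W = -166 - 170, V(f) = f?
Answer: 115600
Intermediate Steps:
W = -336
(((2 + 0)*(-2))*S(-2, V(-2)) + W)² = (((2 + 0)*(-2))*1 - 336)² = ((2*(-2))*1 - 336)² = (-4*1 - 336)² = (-4 - 336)² = (-340)² = 115600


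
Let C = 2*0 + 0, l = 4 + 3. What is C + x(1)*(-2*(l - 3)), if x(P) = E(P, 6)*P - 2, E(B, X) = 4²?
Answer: -112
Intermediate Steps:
l = 7
C = 0 (C = 0 + 0 = 0)
E(B, X) = 16
x(P) = -2 + 16*P (x(P) = 16*P - 2 = -2 + 16*P)
C + x(1)*(-2*(l - 3)) = 0 + (-2 + 16*1)*(-2*(7 - 3)) = 0 + (-2 + 16)*(-2*4) = 0 + 14*(-8) = 0 - 112 = -112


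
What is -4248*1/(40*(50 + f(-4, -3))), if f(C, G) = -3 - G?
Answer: -531/250 ≈ -2.1240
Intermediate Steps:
-4248*1/(40*(50 + f(-4, -3))) = -4248*1/(40*(50 + (-3 - 1*(-3)))) = -4248*1/(40*(50 + (-3 + 3))) = -4248*1/(40*(50 + 0)) = -4248/(50*40) = -4248/2000 = -4248*1/2000 = -531/250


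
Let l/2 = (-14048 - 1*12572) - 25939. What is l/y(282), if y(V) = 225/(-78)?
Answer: 2733068/75 ≈ 36441.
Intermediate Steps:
y(V) = -75/26 (y(V) = 225*(-1/78) = -75/26)
l = -105118 (l = 2*((-14048 - 1*12572) - 25939) = 2*((-14048 - 12572) - 25939) = 2*(-26620 - 25939) = 2*(-52559) = -105118)
l/y(282) = -105118/(-75/26) = -105118*(-26/75) = 2733068/75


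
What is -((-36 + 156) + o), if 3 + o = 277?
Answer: -394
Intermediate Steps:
o = 274 (o = -3 + 277 = 274)
-((-36 + 156) + o) = -((-36 + 156) + 274) = -(120 + 274) = -1*394 = -394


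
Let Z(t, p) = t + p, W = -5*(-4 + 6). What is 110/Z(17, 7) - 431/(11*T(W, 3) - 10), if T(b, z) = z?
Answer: -3907/276 ≈ -14.156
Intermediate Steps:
W = -10 (W = -5*2 = -10)
Z(t, p) = p + t
110/Z(17, 7) - 431/(11*T(W, 3) - 10) = 110/(7 + 17) - 431/(11*3 - 10) = 110/24 - 431/(33 - 10) = 110*(1/24) - 431/23 = 55/12 - 431*1/23 = 55/12 - 431/23 = -3907/276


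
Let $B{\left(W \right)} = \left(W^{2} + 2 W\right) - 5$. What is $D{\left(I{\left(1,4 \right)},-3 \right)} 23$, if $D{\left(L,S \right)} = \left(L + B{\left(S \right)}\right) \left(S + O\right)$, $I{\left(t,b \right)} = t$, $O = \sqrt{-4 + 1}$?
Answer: $69 - 23 i \sqrt{3} \approx 69.0 - 39.837 i$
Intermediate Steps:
$O = i \sqrt{3}$ ($O = \sqrt{-3} = i \sqrt{3} \approx 1.732 i$)
$B{\left(W \right)} = -5 + W^{2} + 2 W$
$D{\left(L,S \right)} = \left(S + i \sqrt{3}\right) \left(-5 + L + S^{2} + 2 S\right)$ ($D{\left(L,S \right)} = \left(L + \left(-5 + S^{2} + 2 S\right)\right) \left(S + i \sqrt{3}\right) = \left(-5 + L + S^{2} + 2 S\right) \left(S + i \sqrt{3}\right) = \left(S + i \sqrt{3}\right) \left(-5 + L + S^{2} + 2 S\right)$)
$D{\left(I{\left(1,4 \right)},-3 \right)} 23 = \left(1 \left(-3\right) - 3 \left(-5 + \left(-3\right)^{2} + 2 \left(-3\right)\right) + i 1 \sqrt{3} + i \sqrt{3} \left(-5 + \left(-3\right)^{2} + 2 \left(-3\right)\right)\right) 23 = \left(-3 - 3 \left(-5 + 9 - 6\right) + i \sqrt{3} + i \sqrt{3} \left(-5 + 9 - 6\right)\right) 23 = \left(-3 - -6 + i \sqrt{3} + i \sqrt{3} \left(-2\right)\right) 23 = \left(-3 + 6 + i \sqrt{3} - 2 i \sqrt{3}\right) 23 = \left(3 - i \sqrt{3}\right) 23 = 69 - 23 i \sqrt{3}$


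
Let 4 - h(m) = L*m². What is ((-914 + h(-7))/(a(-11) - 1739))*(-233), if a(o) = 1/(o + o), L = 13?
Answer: -609994/2943 ≈ -207.27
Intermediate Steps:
h(m) = 4 - 13*m²
a(o) = 1/(2*o)
((-914 + h(-7))/(a(-11) - 1739))*(-233) = ((-914 + (4 - 13*(-7)²))/((½)/(-11) - 1739))*(-233) = ((-914 + (4 - 13*49))/((½)*(-1/11) - 1739))*(-233) = ((-914 + (4 - 637))/(-1/22 - 1739))*(-233) = ((-914 - 633)/(-38259/22))*(-233) = -1547*(-22/38259)*(-233) = (2618/2943)*(-233) = -609994/2943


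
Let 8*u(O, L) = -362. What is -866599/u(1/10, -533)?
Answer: 3466396/181 ≈ 19151.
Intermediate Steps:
u(O, L) = -181/4 (u(O, L) = (⅛)*(-362) = -181/4)
-866599/u(1/10, -533) = -866599/(-181/4) = -866599*(-4/181) = 3466396/181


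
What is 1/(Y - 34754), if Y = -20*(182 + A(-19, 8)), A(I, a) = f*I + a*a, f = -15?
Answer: -1/45374 ≈ -2.2039e-5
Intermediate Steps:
A(I, a) = a**2 - 15*I (A(I, a) = -15*I + a*a = -15*I + a**2 = a**2 - 15*I)
Y = -10620 (Y = -20*(182 + (8**2 - 15*(-19))) = -20*(182 + (64 + 285)) = -20*(182 + 349) = -20*531 = -10620)
1/(Y - 34754) = 1/(-10620 - 34754) = 1/(-45374) = -1/45374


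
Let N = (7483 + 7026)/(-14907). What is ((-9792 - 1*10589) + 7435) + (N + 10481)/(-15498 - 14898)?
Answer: -2933079675235/226556586 ≈ -12946.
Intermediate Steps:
N = -14509/14907 (N = 14509*(-1/14907) = -14509/14907 ≈ -0.97330)
((-9792 - 1*10589) + 7435) + (N + 10481)/(-15498 - 14898) = ((-9792 - 1*10589) + 7435) + (-14509/14907 + 10481)/(-15498 - 14898) = ((-9792 - 10589) + 7435) + (156225758/14907)/(-30396) = (-20381 + 7435) + (156225758/14907)*(-1/30396) = -12946 - 78112879/226556586 = -2933079675235/226556586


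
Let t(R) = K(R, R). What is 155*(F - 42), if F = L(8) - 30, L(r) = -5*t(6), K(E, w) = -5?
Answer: -7285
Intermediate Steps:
t(R) = -5
L(r) = 25 (L(r) = -5*(-5) = 25)
F = -5 (F = 25 - 30 = -5)
155*(F - 42) = 155*(-5 - 42) = 155*(-47) = -7285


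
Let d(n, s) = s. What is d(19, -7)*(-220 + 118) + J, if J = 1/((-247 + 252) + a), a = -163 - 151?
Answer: 220625/309 ≈ 714.00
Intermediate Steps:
a = -314
J = -1/309 (J = 1/((-247 + 252) - 314) = 1/(5 - 314) = 1/(-309) = -1/309 ≈ -0.0032362)
d(19, -7)*(-220 + 118) + J = -7*(-220 + 118) - 1/309 = -7*(-102) - 1/309 = 714 - 1/309 = 220625/309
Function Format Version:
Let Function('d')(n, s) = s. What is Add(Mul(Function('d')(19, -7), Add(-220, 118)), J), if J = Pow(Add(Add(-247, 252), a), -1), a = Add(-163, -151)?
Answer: Rational(220625, 309) ≈ 714.00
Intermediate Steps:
a = -314
J = Rational(-1, 309) (J = Pow(Add(Add(-247, 252), -314), -1) = Pow(Add(5, -314), -1) = Pow(-309, -1) = Rational(-1, 309) ≈ -0.0032362)
Add(Mul(Function('d')(19, -7), Add(-220, 118)), J) = Add(Mul(-7, Add(-220, 118)), Rational(-1, 309)) = Add(Mul(-7, -102), Rational(-1, 309)) = Add(714, Rational(-1, 309)) = Rational(220625, 309)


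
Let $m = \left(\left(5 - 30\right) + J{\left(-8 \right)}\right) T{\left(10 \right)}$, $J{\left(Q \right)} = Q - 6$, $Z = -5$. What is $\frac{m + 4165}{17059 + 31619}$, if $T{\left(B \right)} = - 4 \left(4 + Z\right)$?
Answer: $\frac{211}{2562} \approx 0.082358$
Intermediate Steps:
$T{\left(B \right)} = 4$ ($T{\left(B \right)} = - 4 \left(4 - 5\right) = \left(-4\right) \left(-1\right) = 4$)
$J{\left(Q \right)} = -6 + Q$
$m = -156$ ($m = \left(\left(5 - 30\right) - 14\right) 4 = \left(-25 - 14\right) 4 = \left(-39\right) 4 = -156$)
$\frac{m + 4165}{17059 + 31619} = \frac{-156 + 4165}{17059 + 31619} = \frac{4009}{48678} = 4009 \cdot \frac{1}{48678} = \frac{211}{2562}$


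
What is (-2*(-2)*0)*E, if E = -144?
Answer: 0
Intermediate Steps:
(-2*(-2)*0)*E = (-2*(-2)*0)*(-144) = (4*0)*(-144) = 0*(-144) = 0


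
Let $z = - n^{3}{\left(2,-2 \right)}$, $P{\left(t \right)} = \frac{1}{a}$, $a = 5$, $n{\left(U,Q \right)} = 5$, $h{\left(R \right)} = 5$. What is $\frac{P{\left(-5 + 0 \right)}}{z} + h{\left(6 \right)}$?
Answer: $\frac{3124}{625} \approx 4.9984$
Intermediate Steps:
$P{\left(t \right)} = \frac{1}{5}$
$z = -125$ ($z = - 5^{3} = \left(-1\right) 125 = -125$)
$\frac{P{\left(-5 + 0 \right)}}{z} + h{\left(6 \right)} = \frac{1}{5 \left(-125\right)} + 5 = \frac{1}{5} \left(- \frac{1}{125}\right) + 5 = - \frac{1}{625} + 5 = \frac{3124}{625}$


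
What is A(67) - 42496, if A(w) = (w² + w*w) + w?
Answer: -33451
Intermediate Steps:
A(w) = w + 2*w² (A(w) = (w² + w²) + w = 2*w² + w = w + 2*w²)
A(67) - 42496 = 67*(1 + 2*67) - 42496 = 67*(1 + 134) - 42496 = 67*135 - 42496 = 9045 - 42496 = -33451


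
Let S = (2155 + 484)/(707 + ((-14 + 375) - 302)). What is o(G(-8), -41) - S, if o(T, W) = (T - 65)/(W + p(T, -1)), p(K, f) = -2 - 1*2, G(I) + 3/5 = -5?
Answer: -323377/172350 ≈ -1.8763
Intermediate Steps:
G(I) = -28/5 (G(I) = -⅗ - 5 = -28/5)
p(K, f) = -4 (p(K, f) = -2 - 2 = -4)
S = 2639/766 (S = 2639/(707 + (361 - 302)) = 2639/(707 + 59) = 2639/766 ≈ 3.4452)
o(T, W) = (-65 + T)/(-4 + W) (o(T, W) = (T - 65)/(W - 4) = (-65 + T)/(-4 + W))
o(G(-8), -41) - S = (-65 - 28/5)/(-4 - 41) - 1*2639/766 = -353/5/(-45) - 2639/766 = -1/45*(-353/5) - 2639/766 = 353/225 - 2639/766 = -323377/172350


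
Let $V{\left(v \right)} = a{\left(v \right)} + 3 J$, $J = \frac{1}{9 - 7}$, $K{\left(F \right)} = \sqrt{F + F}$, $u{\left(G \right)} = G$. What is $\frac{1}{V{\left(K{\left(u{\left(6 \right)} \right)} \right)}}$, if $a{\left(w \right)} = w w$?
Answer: $\frac{2}{27} \approx 0.074074$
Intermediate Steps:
$K{\left(F \right)} = \sqrt{2} \sqrt{F}$ ($K{\left(F \right)} = \sqrt{2 F} = \sqrt{2} \sqrt{F}$)
$J = \frac{1}{2} \approx 0.5$
$a{\left(w \right)} = w^{2}$
$V{\left(v \right)} = \frac{3}{2} + v^{2}$ ($V{\left(v \right)} = v^{2} + 3 \cdot \frac{1}{2} = v^{2} + \frac{3}{2} = \frac{3}{2} + v^{2}$)
$\frac{1}{V{\left(K{\left(u{\left(6 \right)} \right)} \right)}} = \frac{1}{\frac{3}{2} + \left(\sqrt{2} \sqrt{6}\right)^{2}} = \frac{1}{\frac{3}{2} + \left(2 \sqrt{3}\right)^{2}} = \frac{1}{\frac{3}{2} + 12} = \frac{1}{\frac{27}{2}} = \frac{2}{27}$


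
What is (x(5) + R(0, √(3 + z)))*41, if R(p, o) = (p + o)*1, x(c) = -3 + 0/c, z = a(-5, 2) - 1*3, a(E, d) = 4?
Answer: -41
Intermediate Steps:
z = 1 (z = 4 - 1*3 = 4 - 3 = 1)
x(c) = -3 (x(c) = -3 + 0 = -3)
R(p, o) = o + p (R(p, o) = (o + p)*1 = o + p)
(x(5) + R(0, √(3 + z)))*41 = (-3 + (√(3 + 1) + 0))*41 = (-3 + (√4 + 0))*41 = (-3 + (2 + 0))*41 = (-3 + 2)*41 = -1*41 = -41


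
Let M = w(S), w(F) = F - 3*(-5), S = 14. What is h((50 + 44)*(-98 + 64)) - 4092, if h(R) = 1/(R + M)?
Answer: -12959365/3167 ≈ -4092.0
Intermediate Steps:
w(F) = 15 + F (w(F) = F + 15 = 15 + F)
M = 29 (M = 15 + 14 = 29)
h(R) = 1/(29 + R) (h(R) = 1/(R + 29) = 1/(29 + R))
h((50 + 44)*(-98 + 64)) - 4092 = 1/(29 + (50 + 44)*(-98 + 64)) - 4092 = 1/(29 + 94*(-34)) - 4092 = 1/(29 - 3196) - 4092 = 1/(-3167) - 4092 = -1/3167 - 4092 = -12959365/3167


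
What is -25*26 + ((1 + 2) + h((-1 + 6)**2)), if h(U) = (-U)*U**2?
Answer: -16272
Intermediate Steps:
h(U) = -U**3
-25*26 + ((1 + 2) + h((-1 + 6)**2)) = -25*26 + ((1 + 2) - ((-1 + 6)**2)**3) = -650 + (3 - (5**2)**3) = -650 + (3 - 1*25**3) = -650 + (3 - 1*15625) = -650 + (3 - 15625) = -650 - 15622 = -16272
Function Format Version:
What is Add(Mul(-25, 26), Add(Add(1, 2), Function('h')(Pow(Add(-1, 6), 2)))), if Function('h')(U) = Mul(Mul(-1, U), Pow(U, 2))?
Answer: -16272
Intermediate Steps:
Function('h')(U) = Mul(-1, Pow(U, 3))
Add(Mul(-25, 26), Add(Add(1, 2), Function('h')(Pow(Add(-1, 6), 2)))) = Add(Mul(-25, 26), Add(Add(1, 2), Mul(-1, Pow(Pow(Add(-1, 6), 2), 3)))) = Add(-650, Add(3, Mul(-1, Pow(Pow(5, 2), 3)))) = Add(-650, Add(3, Mul(-1, Pow(25, 3)))) = Add(-650, Add(3, Mul(-1, 15625))) = Add(-650, Add(3, -15625)) = Add(-650, -15622) = -16272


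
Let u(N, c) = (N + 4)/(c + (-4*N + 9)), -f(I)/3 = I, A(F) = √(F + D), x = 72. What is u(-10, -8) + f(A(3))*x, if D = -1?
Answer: -6/41 - 216*√2 ≈ -305.62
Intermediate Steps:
A(F) = √(-1 + F) (A(F) = √(F - 1) = √(-1 + F))
f(I) = -3*I
u(N, c) = (4 + N)/(9 + c - 4*N) (u(N, c) = (4 + N)/(c + (9 - 4*N)) = (4 + N)/(9 + c - 4*N))
u(-10, -8) + f(A(3))*x = (4 - 10)/(9 - 8 - 4*(-10)) - 3*√(-1 + 3)*72 = -6/(9 - 8 + 40) - 3*√2*72 = -6/41 - 216*√2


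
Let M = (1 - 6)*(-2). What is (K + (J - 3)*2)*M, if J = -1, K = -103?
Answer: -1110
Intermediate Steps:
M = 10 (M = -5*(-2) = 10)
(K + (J - 3)*2)*M = (-103 + (-1 - 3)*2)*10 = (-103 - 4*2)*10 = (-103 - 8)*10 = -111*10 = -1110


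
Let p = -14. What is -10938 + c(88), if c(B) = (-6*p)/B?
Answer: -240615/22 ≈ -10937.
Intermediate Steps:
c(B) = 84/B (c(B) = (-6*(-14))/B = 84/B)
-10938 + c(88) = -10938 + 84/88 = -10938 + 84*(1/88) = -10938 + 21/22 = -240615/22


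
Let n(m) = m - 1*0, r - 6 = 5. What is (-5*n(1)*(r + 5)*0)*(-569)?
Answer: 0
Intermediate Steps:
r = 11 (r = 6 + 5 = 11)
n(m) = m (n(m) = m + 0 = m)
(-5*n(1)*(r + 5)*0)*(-569) = (-5*(11 + 5)*0)*(-569) = (-5*16*0)*(-569) = -80*0*(-569) = 0*(-569) = 0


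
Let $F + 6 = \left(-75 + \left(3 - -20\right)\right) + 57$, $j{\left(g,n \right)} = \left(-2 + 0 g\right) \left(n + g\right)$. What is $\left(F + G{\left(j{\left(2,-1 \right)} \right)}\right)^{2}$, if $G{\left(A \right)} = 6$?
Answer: $25$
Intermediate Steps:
$j{\left(g,n \right)} = - 2 g - 2 n$ ($j{\left(g,n \right)} = \left(-2 + 0\right) \left(g + n\right) = - 2 \left(g + n\right) = - 2 g - 2 n$)
$F = -1$ ($F = -6 + \left(\left(-75 + \left(3 - -20\right)\right) + 57\right) = -6 + \left(\left(-75 + \left(3 + 20\right)\right) + 57\right) = -6 + \left(\left(-75 + 23\right) + 57\right) = -6 + \left(-52 + 57\right) = -6 + 5 = -1$)
$\left(F + G{\left(j{\left(2,-1 \right)} \right)}\right)^{2} = \left(-1 + 6\right)^{2} = 5^{2} = 25$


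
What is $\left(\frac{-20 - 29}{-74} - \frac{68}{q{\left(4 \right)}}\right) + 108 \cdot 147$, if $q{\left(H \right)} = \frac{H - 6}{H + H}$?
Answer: $\frac{1195001}{74} \approx 16149.0$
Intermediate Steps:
$q{\left(H \right)} = \frac{-6 + H}{2 H}$ ($q{\left(H \right)} = \frac{H - 6}{2 H} = \left(H - 6\right) \frac{1}{2 H} = \left(-6 + H\right) \frac{1}{2 H} = \frac{-6 + H}{2 H}$)
$\left(\frac{-20 - 29}{-74} - \frac{68}{q{\left(4 \right)}}\right) + 108 \cdot 147 = \left(\frac{-20 - 29}{-74} - \frac{68}{\frac{1}{2} \cdot \frac{1}{4} \left(-6 + 4\right)}\right) + 108 \cdot 147 = \left(\left(-20 - 29\right) \left(- \frac{1}{74}\right) - \frac{68}{\frac{1}{2} \cdot \frac{1}{4} \left(-2\right)}\right) + 15876 = \left(\left(-49\right) \left(- \frac{1}{74}\right) - \frac{68}{- \frac{1}{4}}\right) + 15876 = \left(\frac{49}{74} - -272\right) + 15876 = \left(\frac{49}{74} + 272\right) + 15876 = \frac{20177}{74} + 15876 = \frac{1195001}{74}$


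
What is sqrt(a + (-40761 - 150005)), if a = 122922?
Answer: 2*I*sqrt(16961) ≈ 260.47*I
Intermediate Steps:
sqrt(a + (-40761 - 150005)) = sqrt(122922 + (-40761 - 150005)) = sqrt(122922 - 190766) = sqrt(-67844) = 2*I*sqrt(16961)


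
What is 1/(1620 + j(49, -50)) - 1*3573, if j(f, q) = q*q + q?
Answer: -14542109/4070 ≈ -3573.0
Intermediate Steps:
j(f, q) = q + q² (j(f, q) = q² + q = q + q²)
1/(1620 + j(49, -50)) - 1*3573 = 1/(1620 - 50*(1 - 50)) - 1*3573 = 1/(1620 - 50*(-49)) - 3573 = 1/(1620 + 2450) - 3573 = 1/4070 - 3573 = -14542109/4070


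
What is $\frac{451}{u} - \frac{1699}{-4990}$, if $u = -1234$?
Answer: $- \frac{38481}{1539415} \approx -0.024997$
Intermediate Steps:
$\frac{451}{u} - \frac{1699}{-4990} = \frac{451}{-1234} - \frac{1699}{-4990} = 451 \left(- \frac{1}{1234}\right) - - \frac{1699}{4990} = - \frac{451}{1234} + \frac{1699}{4990} = - \frac{38481}{1539415}$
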